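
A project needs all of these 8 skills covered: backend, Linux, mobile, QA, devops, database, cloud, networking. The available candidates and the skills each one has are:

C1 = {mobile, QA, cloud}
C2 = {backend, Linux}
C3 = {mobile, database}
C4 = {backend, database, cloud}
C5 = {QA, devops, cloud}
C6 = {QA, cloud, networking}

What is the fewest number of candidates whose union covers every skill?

4

C2, C3, C5, C6 together cover {backend, Linux, mobile, QA, devops, database, cloud, networking} — every skill.
No 3 of the 6 candidates cover everything (all 20 triples fall short), so 4 is minimum.
Greedy (largest uncovered first) would take C1, C2, C3, C5, C6 — 5 candidates — but 4 suffice.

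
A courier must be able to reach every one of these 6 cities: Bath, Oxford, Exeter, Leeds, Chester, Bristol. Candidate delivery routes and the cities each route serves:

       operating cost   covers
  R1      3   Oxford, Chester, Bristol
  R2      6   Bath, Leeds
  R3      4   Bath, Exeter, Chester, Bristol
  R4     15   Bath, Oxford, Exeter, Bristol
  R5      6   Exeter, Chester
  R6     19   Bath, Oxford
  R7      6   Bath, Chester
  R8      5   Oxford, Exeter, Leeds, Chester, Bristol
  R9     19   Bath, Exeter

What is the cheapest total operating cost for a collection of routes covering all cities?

9

R3, R8 cover every city at operating cost 4 + 5 = 9.
Any cover uses at least 2 routes; among all covering selections none totals below 9.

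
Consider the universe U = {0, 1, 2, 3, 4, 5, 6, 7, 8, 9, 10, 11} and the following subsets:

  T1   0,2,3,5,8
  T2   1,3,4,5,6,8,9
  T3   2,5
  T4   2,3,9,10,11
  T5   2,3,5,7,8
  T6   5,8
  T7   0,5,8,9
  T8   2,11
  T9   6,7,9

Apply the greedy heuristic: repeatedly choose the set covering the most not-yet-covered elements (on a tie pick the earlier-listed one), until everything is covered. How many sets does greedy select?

4

Pick 1: T2 covers 7 new elements (1, 3, 4, 5, 6, 8, 9).
Pick 2: T4 covers 3 new elements (2, 10, 11).
Pick 3: T1 covers 1 new elements (0).
Pick 4: T5 covers 1 new elements (7).
Greedy uses 4 sets.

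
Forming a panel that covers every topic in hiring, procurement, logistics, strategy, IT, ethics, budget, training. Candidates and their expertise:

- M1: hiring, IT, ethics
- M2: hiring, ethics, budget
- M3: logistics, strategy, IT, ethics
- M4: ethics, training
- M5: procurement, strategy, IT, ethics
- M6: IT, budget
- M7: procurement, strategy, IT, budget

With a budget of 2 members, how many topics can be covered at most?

6

Choosing M1, M7 covers {hiring, procurement, strategy, IT, ethics, budget} — 6 topics.
No choice of 2 members does better; here logistics, training are left uncovered.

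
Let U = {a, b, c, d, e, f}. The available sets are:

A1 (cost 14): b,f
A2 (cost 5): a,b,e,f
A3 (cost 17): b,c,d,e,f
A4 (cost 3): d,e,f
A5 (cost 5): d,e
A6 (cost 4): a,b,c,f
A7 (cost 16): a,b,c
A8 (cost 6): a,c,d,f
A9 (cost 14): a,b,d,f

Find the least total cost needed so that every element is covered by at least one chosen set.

7

A4, A6 cover every element at cost 3 + 4 = 7.
Any cover uses at least 2 sets; among all covering selections none totals below 7.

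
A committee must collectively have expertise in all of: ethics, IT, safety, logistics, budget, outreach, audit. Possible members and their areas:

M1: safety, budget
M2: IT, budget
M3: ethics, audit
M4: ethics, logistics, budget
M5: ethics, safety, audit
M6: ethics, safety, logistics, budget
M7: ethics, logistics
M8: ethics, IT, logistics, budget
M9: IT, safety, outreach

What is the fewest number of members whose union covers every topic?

3

M3, M4, M9 together cover {ethics, IT, safety, logistics, budget, outreach, audit} — every topic.
No 2 of the 9 members cover everything (all 36 pairs fall short), so 3 is minimum.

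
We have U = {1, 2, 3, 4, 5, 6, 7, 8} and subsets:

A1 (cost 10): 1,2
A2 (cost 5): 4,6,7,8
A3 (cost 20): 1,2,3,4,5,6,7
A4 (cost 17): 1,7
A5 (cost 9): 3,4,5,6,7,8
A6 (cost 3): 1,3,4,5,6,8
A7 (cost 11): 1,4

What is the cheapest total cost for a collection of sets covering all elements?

A1, A2, A6 cover every element at cost 10 + 5 + 3 = 18.
Any cover uses at least 2 sets; among all covering selections none totals below 18.

18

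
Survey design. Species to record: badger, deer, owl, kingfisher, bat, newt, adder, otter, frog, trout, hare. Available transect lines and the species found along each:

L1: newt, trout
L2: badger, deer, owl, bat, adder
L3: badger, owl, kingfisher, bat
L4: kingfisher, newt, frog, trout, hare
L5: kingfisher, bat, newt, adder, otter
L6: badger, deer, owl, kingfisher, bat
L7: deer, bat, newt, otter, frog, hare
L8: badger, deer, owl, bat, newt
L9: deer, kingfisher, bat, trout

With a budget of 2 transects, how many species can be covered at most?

10

Choosing L2, L4 covers {badger, deer, owl, kingfisher, bat, newt, adder, frog, trout, hare} — 10 species.
No choice of 2 transects does better; here otter is left uncovered.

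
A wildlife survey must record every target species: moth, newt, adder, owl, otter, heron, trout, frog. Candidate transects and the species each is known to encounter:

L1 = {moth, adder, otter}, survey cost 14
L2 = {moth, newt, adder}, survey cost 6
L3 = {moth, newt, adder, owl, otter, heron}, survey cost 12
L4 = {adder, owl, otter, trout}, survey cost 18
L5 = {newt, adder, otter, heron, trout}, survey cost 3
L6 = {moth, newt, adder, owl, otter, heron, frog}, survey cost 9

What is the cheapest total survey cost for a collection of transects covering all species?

L5, L6 cover every species at survey cost 3 + 9 = 12.
Any cover uses at least 2 transects; among all covering selections none totals below 12.

12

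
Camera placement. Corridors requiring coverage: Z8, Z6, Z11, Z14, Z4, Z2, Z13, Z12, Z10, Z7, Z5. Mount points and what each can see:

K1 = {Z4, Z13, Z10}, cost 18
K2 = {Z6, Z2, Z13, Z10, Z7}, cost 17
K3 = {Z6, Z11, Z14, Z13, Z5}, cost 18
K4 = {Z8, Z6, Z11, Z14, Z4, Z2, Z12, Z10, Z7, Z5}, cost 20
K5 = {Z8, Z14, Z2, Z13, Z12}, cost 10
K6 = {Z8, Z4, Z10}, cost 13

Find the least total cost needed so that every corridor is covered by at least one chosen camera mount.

K4, K5 cover every corridor at cost 20 + 10 = 30.
Any cover uses at least 2 camera mounts; among all covering selections none totals below 30.

30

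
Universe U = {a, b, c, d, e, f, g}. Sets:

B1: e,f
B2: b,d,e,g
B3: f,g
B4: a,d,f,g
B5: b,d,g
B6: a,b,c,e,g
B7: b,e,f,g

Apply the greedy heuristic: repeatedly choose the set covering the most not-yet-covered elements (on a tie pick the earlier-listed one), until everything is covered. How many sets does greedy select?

2

Pick 1: B6 covers 5 new elements (a, b, c, e, g).
Pick 2: B4 covers 2 new elements (d, f).
Greedy uses 2 sets.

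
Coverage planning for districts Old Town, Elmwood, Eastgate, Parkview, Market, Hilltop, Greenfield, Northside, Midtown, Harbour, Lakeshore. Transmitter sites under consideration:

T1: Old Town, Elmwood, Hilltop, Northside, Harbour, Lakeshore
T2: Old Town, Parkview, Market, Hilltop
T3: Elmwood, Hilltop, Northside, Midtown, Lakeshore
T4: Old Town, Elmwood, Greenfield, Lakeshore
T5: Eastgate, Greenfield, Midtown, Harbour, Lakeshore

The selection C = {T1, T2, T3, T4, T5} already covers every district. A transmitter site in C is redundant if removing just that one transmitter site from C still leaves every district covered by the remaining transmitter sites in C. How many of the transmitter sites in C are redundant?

3

Drop T1: the rest still cover every district — redundant.
Drop T2: Parkview, Market uncovered — not redundant.
Drop T3: the rest still cover every district — redundant.
Drop T4: the rest still cover every district — redundant.
Drop T5: Eastgate uncovered — not redundant.
3 redundant: T1, T3, T4.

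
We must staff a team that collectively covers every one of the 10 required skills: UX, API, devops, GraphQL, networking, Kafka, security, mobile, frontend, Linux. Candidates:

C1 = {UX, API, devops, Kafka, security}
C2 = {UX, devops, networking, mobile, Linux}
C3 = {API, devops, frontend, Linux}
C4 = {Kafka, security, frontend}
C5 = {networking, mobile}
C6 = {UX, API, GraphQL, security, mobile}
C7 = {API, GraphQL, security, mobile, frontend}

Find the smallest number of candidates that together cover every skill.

3

C1, C2, C7 together cover {UX, API, devops, GraphQL, networking, Kafka, security, mobile, frontend, Linux} — every skill.
No 2 of the 7 candidates cover everything (all 21 pairs fall short), so 3 is minimum.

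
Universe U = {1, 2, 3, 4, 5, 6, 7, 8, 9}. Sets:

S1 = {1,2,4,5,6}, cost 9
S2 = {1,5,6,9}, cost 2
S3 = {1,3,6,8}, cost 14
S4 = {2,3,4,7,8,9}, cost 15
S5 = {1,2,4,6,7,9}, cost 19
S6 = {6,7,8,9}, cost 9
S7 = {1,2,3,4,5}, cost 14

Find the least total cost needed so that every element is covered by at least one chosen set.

S2, S4 cover every element at cost 2 + 15 = 17.
Any cover uses at least 2 sets; among all covering selections none totals below 17.

17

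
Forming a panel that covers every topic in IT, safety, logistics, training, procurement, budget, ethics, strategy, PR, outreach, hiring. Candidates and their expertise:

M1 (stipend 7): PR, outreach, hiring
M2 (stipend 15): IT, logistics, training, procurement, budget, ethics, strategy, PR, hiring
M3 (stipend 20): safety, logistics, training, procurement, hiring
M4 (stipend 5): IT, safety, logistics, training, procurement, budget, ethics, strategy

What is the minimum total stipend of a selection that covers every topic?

12

M1, M4 cover every topic at stipend 7 + 5 = 12.
Any cover uses at least 2 members; among all covering selections none totals below 12.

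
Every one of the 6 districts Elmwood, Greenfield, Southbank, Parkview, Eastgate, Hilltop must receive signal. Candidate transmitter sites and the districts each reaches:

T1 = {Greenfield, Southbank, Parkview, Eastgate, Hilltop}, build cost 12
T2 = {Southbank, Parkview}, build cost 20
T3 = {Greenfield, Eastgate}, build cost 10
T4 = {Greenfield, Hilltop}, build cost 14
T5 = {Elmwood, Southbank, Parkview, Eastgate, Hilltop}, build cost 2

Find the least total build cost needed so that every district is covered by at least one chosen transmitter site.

T3, T5 cover every district at build cost 10 + 2 = 12.
Any cover uses at least 2 transmitter sites; among all covering selections none totals below 12.

12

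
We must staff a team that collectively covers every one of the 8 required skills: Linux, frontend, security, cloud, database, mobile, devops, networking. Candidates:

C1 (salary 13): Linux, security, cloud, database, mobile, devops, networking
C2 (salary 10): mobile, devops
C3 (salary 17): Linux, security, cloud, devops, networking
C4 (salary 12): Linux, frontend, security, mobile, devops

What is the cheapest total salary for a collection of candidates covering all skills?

25

C1, C4 cover every skill at salary 13 + 12 = 25.
Any cover uses at least 2 candidates; among all covering selections none totals below 25.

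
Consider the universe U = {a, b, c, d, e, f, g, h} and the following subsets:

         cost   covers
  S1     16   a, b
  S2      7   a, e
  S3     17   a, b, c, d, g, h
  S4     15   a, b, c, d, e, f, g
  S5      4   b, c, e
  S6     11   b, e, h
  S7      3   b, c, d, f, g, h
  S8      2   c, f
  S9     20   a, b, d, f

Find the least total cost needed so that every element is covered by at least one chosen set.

S2, S7 cover every element at cost 7 + 3 = 10.
Any cover uses at least 2 sets; among all covering selections none totals below 10.

10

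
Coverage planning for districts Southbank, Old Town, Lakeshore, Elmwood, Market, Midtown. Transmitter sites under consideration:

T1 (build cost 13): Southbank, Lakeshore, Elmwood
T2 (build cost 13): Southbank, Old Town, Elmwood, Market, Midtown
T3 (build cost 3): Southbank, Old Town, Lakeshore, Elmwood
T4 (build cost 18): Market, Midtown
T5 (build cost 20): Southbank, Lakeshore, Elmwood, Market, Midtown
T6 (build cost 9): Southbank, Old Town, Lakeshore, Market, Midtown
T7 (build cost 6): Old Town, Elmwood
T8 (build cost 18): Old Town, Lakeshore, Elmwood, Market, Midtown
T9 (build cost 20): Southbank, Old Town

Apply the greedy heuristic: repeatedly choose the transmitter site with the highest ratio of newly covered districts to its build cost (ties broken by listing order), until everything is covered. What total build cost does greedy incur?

12

Pick 1: T3 adds 4 new (Southbank, Old Town, Lakeshore, Elmwood) at build cost 3 (ratio 4/3).
Pick 2: T6 adds 2 new (Market, Midtown) at build cost 9 (ratio 2/9).
Greedy total build cost: 3 + 9 = 12.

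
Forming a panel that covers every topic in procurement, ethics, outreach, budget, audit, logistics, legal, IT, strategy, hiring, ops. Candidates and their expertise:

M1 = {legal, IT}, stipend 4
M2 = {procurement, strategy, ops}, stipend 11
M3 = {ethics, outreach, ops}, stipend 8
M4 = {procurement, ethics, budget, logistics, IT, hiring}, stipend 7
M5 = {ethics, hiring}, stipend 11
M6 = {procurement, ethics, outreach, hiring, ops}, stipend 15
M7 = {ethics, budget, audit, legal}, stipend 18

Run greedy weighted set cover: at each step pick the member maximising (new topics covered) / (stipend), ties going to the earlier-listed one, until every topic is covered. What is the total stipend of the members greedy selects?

Pick 1: M4 adds 6 new (procurement, ethics, budget, logistics, IT, hiring) at stipend 7 (ratio 6/7).
Pick 2: M1 adds 1 new (legal) at stipend 4 (ratio 1/4).
Pick 3: M3 adds 2 new (outreach, ops) at stipend 8 (ratio 2/8).
Pick 4: M2 adds 1 new (strategy) at stipend 11 (ratio 1/11).
Pick 5: M7 adds 1 new (audit) at stipend 18 (ratio 1/18).
Greedy total stipend: 7 + 4 + 8 + 11 + 18 = 48. (The true optimum is 44, so greedy overshoots here.)

48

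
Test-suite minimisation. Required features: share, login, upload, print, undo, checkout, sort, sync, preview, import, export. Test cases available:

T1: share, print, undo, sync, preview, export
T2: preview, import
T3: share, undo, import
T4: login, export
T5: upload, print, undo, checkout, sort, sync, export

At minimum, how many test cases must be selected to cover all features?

T1, T2, T4, T5 together cover {share, login, upload, print, undo, checkout, sort, sync, preview, import, export} — every feature.
No 3 of the 5 test cases cover everything (all 10 triples fall short), so 4 is minimum.

4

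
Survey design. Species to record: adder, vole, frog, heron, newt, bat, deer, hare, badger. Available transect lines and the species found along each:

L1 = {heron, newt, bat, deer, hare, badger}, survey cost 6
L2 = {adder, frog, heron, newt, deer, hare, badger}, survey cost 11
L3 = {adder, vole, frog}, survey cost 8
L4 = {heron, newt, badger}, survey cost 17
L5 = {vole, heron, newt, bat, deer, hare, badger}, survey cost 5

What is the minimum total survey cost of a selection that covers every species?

L3, L5 cover every species at survey cost 8 + 5 = 13.
Any cover uses at least 2 transects; among all covering selections none totals below 13.

13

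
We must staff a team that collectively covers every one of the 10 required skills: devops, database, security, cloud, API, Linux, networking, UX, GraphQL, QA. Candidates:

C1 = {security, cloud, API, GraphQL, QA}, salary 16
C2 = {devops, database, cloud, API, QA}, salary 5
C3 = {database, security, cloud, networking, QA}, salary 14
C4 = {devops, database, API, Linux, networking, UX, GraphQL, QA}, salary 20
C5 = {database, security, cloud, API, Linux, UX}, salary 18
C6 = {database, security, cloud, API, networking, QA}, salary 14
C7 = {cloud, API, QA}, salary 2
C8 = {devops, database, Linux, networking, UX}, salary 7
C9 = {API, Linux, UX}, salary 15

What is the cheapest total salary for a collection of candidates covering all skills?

23

C1, C8 cover every skill at salary 16 + 7 = 23.
Any cover uses at least 2 candidates; among all covering selections none totals below 23.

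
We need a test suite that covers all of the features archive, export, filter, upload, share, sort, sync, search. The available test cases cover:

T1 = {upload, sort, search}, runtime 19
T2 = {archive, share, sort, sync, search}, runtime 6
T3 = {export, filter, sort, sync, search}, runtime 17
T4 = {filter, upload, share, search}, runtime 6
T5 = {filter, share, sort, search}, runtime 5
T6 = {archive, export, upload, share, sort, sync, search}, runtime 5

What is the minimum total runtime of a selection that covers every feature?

10

T5, T6 cover every feature at runtime 5 + 5 = 10.
Any cover uses at least 2 test cases; among all covering selections none totals below 10.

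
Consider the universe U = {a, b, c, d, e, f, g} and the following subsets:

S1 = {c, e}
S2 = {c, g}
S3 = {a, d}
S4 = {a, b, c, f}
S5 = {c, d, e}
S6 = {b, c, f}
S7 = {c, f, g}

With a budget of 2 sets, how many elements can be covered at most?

Choosing S4, S5 covers {a, b, c, d, e, f} — 6 elements.
No choice of 2 sets does better; here g is left uncovered.

6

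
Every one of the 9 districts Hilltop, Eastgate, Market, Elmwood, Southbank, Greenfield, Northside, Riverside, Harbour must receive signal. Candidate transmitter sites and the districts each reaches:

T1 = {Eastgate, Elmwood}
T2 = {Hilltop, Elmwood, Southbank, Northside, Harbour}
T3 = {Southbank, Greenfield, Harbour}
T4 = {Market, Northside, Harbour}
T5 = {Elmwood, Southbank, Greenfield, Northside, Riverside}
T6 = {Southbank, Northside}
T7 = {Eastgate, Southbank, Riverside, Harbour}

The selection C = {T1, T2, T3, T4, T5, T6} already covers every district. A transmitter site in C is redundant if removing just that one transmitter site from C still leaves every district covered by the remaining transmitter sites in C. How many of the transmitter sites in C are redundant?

Drop T1: Eastgate uncovered — not redundant.
Drop T2: Hilltop uncovered — not redundant.
Drop T3: the rest still cover every district — redundant.
Drop T4: Market uncovered — not redundant.
Drop T5: Riverside uncovered — not redundant.
Drop T6: the rest still cover every district — redundant.
2 redundant: T3, T6.

2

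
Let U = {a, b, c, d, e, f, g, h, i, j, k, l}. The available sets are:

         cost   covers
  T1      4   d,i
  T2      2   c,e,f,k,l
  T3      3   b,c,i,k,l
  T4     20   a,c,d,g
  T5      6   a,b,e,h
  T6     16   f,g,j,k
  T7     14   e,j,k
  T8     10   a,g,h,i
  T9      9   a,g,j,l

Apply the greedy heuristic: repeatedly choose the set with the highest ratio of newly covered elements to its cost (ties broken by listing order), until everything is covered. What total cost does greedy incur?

Pick 1: T2 adds 5 new (c, e, f, k, l) at cost 2 (ratio 5/2).
Pick 2: T3 adds 2 new (b, i) at cost 3 (ratio 2/3).
Pick 3: T5 adds 2 new (a, h) at cost 6 (ratio 2/6).
Pick 4: T1 adds 1 new (d) at cost 4 (ratio 1/4).
Pick 5: T9 adds 2 new (g, j) at cost 9 (ratio 2/9).
Greedy total cost: 2 + 3 + 6 + 4 + 9 = 24. (The true optimum is 21, so greedy overshoots here.)

24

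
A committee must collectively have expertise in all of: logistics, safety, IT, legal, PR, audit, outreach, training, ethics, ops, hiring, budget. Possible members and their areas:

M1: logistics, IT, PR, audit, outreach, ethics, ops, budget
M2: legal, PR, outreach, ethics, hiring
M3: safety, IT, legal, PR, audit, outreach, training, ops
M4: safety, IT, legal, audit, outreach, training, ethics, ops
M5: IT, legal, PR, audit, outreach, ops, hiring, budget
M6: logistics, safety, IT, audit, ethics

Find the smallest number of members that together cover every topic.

3

M1, M2, M3 together cover {logistics, safety, IT, legal, PR, audit, outreach, training, ethics, ops, hiring, budget} — every topic.
No 2 of the 6 members cover everything (all 15 pairs fall short), so 3 is minimum.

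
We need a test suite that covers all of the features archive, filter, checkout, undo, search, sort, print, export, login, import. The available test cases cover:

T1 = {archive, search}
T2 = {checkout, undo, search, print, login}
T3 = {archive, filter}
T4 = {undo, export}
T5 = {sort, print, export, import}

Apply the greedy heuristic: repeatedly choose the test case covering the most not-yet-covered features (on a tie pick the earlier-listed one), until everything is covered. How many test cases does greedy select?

3

Pick 1: T2 covers 5 new features (checkout, undo, search, print, login).
Pick 2: T5 covers 3 new features (sort, export, import).
Pick 3: T3 covers 2 new features (archive, filter).
Greedy uses 3 test cases.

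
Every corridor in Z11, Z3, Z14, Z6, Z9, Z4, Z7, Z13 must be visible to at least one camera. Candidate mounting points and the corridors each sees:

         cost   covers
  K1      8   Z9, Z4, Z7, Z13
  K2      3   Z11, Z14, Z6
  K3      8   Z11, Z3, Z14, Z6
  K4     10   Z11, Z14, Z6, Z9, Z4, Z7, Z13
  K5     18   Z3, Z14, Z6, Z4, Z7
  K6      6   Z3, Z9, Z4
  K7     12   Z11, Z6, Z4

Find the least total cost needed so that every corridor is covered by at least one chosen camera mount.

16

K1, K3 cover every corridor at cost 8 + 8 = 16.
Any cover uses at least 2 camera mounts; among all covering selections none totals below 16.
Greedy by coverage-per-cost would pick K2, K1, K6 for 17 — worse than the optimum 16.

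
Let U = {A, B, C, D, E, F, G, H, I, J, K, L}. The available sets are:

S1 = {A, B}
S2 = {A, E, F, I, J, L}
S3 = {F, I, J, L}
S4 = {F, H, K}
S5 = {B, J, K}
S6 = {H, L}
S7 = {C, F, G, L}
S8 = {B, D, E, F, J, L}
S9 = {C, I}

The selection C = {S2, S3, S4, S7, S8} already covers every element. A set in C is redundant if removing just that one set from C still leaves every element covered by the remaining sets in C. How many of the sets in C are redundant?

1

Drop S2: A uncovered — not redundant.
Drop S3: the rest still cover every element — redundant.
Drop S4: H, K uncovered — not redundant.
Drop S7: C, G uncovered — not redundant.
Drop S8: B, D uncovered — not redundant.
1 redundant: S3.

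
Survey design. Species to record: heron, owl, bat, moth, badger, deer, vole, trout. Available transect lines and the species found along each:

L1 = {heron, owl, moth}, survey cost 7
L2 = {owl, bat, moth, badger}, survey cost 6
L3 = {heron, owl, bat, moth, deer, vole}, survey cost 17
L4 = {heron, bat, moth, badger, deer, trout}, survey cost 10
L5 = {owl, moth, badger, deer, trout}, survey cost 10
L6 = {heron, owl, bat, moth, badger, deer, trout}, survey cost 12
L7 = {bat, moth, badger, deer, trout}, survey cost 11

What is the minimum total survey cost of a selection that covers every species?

L3, L4 cover every species at survey cost 17 + 10 = 27.
Any cover uses at least 2 transects; among all covering selections none totals below 27.
Greedy by coverage-per-survey cost would pick L2, L4, L3 for 33 — worse than the optimum 27.

27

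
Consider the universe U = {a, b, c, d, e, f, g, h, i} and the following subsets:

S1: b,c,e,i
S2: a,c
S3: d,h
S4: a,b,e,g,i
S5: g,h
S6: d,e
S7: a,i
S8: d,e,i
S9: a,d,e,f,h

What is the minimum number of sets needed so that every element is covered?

3

S1, S4, S9 together cover {a, b, c, d, e, f, g, h, i} — every element.
No 2 of the 9 sets cover everything (all 36 pairs fall short), so 3 is minimum.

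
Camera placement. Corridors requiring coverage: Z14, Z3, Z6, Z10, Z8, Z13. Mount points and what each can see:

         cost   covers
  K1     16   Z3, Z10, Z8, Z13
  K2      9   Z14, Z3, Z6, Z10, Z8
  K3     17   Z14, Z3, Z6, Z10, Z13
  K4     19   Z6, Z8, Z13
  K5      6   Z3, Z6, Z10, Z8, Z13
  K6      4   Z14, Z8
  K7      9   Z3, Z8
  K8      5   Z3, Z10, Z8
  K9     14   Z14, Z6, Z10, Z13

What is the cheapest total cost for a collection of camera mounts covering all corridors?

K5, K6 cover every corridor at cost 6 + 4 = 10.
Any cover uses at least 2 camera mounts; among all covering selections none totals below 10.

10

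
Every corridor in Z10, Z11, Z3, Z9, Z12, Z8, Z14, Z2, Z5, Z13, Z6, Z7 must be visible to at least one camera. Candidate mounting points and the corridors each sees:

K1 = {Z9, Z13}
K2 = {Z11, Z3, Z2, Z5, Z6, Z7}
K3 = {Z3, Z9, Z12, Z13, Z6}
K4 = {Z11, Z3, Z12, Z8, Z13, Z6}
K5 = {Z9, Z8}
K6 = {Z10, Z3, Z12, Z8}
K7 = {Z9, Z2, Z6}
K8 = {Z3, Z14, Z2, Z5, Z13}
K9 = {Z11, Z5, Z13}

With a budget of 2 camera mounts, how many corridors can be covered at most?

9

Choosing K2, K3 covers {Z11, Z3, Z9, Z12, Z2, Z5, Z13, Z6, Z7} — 9 corridors.
No choice of 2 camera mounts does better; here Z10, Z8, Z14 are left uncovered.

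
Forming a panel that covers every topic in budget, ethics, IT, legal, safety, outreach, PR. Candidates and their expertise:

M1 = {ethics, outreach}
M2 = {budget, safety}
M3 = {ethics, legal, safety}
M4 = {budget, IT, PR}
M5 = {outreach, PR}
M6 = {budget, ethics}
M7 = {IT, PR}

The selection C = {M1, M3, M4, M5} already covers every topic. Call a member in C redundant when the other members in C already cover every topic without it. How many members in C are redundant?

2

Drop M1: the rest still cover every topic — redundant.
Drop M3: legal, safety uncovered — not redundant.
Drop M4: budget, IT uncovered — not redundant.
Drop M5: the rest still cover every topic — redundant.
2 redundant: M1, M5.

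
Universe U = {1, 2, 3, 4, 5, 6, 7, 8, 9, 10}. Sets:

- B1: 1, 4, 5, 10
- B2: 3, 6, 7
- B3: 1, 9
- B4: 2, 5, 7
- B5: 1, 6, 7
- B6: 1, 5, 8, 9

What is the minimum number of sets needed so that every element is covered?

4

B1, B2, B4, B6 together cover {1, 2, 3, 4, 5, 6, 7, 8, 9, 10} — every element.
No 3 of the 6 sets cover everything (all 20 triples fall short), so 4 is minimum.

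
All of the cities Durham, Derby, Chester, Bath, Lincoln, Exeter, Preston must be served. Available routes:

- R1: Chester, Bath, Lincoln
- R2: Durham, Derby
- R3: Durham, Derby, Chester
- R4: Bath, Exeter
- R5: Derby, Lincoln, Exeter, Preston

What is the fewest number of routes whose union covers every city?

3

R1, R2, R5 together cover {Durham, Derby, Chester, Bath, Lincoln, Exeter, Preston} — every city.
No 2 of the 5 routes cover everything (all 10 pairs fall short), so 3 is minimum.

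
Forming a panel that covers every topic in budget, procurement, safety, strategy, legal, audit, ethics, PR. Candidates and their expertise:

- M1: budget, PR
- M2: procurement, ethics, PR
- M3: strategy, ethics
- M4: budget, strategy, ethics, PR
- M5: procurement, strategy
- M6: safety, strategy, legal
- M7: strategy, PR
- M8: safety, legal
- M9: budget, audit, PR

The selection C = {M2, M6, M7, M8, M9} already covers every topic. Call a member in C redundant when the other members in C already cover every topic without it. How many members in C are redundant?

3

Drop M2: procurement, ethics uncovered — not redundant.
Drop M6: the rest still cover every topic — redundant.
Drop M7: the rest still cover every topic — redundant.
Drop M8: the rest still cover every topic — redundant.
Drop M9: budget, audit uncovered — not redundant.
3 redundant: M6, M7, M8.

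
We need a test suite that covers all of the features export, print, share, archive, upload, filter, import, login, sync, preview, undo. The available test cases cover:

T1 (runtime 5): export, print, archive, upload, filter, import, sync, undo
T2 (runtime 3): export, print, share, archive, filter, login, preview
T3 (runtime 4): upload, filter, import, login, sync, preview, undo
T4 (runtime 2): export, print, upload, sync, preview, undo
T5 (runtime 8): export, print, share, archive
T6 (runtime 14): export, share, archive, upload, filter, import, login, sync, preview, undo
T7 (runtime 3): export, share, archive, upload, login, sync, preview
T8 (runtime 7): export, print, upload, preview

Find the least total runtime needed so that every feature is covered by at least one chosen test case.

T2, T3 cover every feature at runtime 3 + 4 = 7.
Any cover uses at least 2 test cases; among all covering selections none totals below 7.
Greedy by coverage-per-runtime would pick T4, T2, T3 for 9 — worse than the optimum 7.

7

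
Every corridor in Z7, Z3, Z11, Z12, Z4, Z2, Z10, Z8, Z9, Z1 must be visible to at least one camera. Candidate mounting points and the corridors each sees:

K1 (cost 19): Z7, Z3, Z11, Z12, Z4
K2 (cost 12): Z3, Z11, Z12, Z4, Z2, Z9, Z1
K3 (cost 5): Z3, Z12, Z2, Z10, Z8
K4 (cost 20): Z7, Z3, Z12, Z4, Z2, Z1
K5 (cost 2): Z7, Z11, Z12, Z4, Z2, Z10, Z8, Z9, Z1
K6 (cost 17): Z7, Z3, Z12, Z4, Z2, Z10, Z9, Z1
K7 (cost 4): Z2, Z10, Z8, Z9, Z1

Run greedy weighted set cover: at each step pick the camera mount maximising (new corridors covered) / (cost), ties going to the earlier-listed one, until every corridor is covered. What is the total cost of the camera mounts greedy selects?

7

Pick 1: K5 adds 9 new (Z7, Z11, Z12, Z4, Z2, Z10, Z8, Z9, Z1) at cost 2 (ratio 9/2).
Pick 2: K3 adds 1 new (Z3) at cost 5 (ratio 1/5).
Greedy total cost: 2 + 5 = 7.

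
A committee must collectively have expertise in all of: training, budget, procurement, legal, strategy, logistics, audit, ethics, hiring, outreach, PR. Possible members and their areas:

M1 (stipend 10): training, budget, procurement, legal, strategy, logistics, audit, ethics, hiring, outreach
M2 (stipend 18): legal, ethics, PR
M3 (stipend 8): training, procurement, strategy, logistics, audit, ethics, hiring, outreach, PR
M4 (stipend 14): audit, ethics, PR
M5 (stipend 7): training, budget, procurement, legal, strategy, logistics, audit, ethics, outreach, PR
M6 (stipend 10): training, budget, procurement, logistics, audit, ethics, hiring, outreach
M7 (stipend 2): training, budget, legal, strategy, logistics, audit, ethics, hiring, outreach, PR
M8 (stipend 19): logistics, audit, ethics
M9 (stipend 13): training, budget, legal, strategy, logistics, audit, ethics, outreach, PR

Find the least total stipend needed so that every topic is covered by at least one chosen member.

9

M5, M7 cover every topic at stipend 7 + 2 = 9.
Any cover uses at least 2 members; among all covering selections none totals below 9.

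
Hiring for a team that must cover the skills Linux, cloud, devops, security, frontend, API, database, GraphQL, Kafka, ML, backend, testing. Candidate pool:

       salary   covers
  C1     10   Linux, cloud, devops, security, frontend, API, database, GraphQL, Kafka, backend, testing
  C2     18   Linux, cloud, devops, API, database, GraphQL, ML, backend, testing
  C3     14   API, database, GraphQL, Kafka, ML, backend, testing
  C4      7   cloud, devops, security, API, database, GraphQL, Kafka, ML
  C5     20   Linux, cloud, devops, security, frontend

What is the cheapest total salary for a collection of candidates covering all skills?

C1, C4 cover every skill at salary 10 + 7 = 17.
Any cover uses at least 2 candidates; among all covering selections none totals below 17.

17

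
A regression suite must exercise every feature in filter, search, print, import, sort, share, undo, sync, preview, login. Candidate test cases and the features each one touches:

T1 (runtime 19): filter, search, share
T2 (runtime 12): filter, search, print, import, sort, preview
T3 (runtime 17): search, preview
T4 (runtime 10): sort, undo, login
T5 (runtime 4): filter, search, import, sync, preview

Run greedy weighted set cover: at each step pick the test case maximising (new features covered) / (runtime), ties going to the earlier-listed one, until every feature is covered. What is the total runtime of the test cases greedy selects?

Pick 1: T5 adds 5 new (filter, search, import, sync, preview) at runtime 4 (ratio 5/4).
Pick 2: T4 adds 3 new (sort, undo, login) at runtime 10 (ratio 3/10).
Pick 3: T2 adds 1 new (print) at runtime 12 (ratio 1/12).
Pick 4: T1 adds 1 new (share) at runtime 19 (ratio 1/19).
Greedy total runtime: 4 + 10 + 12 + 19 = 45.

45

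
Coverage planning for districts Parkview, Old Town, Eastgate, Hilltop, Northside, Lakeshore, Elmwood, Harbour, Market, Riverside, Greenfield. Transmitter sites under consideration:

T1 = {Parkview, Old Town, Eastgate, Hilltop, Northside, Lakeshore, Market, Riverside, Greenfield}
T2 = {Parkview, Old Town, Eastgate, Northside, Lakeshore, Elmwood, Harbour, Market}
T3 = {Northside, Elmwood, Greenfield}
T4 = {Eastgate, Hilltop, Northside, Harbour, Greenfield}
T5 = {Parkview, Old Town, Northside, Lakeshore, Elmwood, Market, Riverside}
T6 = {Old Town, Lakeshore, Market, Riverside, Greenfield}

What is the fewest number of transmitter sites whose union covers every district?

2

T1, T2 together cover {Parkview, Old Town, Eastgate, Hilltop, Northside, Lakeshore, Elmwood, Harbour, Market, Riverside, Greenfield} — every district.
No single transmitter site contains all 11 districts, so 2 is optimal.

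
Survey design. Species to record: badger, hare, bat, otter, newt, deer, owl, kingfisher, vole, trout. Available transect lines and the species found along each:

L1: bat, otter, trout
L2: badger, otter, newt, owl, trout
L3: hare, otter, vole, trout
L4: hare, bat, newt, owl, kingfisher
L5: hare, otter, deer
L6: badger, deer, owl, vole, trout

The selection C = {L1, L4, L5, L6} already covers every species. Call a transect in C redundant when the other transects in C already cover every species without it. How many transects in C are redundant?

2

Drop L1: the rest still cover every species — redundant.
Drop L4: newt, kingfisher uncovered — not redundant.
Drop L5: the rest still cover every species — redundant.
Drop L6: badger, vole uncovered — not redundant.
2 redundant: L1, L5.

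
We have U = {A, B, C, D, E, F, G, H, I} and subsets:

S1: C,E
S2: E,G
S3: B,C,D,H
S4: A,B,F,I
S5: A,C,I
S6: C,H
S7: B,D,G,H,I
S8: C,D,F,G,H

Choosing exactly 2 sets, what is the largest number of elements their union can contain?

8

Choosing S4, S8 covers {A, B, C, D, F, G, H, I} — 8 elements.
No choice of 2 sets does better; here E is left uncovered.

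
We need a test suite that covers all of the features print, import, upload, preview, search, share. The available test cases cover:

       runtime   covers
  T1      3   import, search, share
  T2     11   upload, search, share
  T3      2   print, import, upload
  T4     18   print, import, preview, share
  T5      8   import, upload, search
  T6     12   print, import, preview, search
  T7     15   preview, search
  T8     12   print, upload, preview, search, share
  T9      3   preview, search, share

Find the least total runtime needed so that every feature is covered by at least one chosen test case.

T3, T9 cover every feature at runtime 2 + 3 = 5.
Any cover uses at least 2 test cases; among all covering selections none totals below 5.

5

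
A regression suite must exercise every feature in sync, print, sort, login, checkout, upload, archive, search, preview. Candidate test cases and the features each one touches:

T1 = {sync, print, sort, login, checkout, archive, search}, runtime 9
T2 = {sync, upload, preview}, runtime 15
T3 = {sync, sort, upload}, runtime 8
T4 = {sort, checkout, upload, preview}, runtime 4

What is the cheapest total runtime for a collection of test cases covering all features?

T1, T4 cover every feature at runtime 9 + 4 = 13.
Any cover uses at least 2 test cases; among all covering selections none totals below 13.

13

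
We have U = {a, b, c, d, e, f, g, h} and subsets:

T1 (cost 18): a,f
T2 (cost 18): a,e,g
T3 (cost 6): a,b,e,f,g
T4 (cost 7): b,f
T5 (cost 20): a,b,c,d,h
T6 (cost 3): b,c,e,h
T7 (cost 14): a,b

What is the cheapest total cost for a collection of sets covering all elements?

26

T3, T5 cover every element at cost 6 + 20 = 26.
Any cover uses at least 2 sets; among all covering selections none totals below 26.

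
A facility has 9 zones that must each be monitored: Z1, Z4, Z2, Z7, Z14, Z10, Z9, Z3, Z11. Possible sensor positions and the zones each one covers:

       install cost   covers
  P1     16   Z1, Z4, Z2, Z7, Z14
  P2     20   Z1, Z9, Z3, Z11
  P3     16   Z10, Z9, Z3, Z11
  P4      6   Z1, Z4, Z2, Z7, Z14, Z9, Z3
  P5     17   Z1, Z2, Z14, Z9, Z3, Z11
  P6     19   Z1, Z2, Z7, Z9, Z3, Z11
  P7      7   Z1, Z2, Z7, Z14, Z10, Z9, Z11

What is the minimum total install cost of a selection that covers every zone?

13

P4, P7 cover every zone at install cost 6 + 7 = 13.
Any cover uses at least 2 sensor positions; among all covering selections none totals below 13.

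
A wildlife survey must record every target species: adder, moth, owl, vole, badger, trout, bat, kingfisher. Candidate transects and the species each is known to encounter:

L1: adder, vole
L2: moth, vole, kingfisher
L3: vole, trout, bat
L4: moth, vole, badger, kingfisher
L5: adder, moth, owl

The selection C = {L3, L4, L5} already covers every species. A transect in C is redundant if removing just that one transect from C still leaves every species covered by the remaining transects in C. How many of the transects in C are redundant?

0

Drop L3: trout, bat uncovered — not redundant.
Drop L4: badger, kingfisher uncovered — not redundant.
Drop L5: adder, owl uncovered — not redundant.
None of the transects in C is redundant.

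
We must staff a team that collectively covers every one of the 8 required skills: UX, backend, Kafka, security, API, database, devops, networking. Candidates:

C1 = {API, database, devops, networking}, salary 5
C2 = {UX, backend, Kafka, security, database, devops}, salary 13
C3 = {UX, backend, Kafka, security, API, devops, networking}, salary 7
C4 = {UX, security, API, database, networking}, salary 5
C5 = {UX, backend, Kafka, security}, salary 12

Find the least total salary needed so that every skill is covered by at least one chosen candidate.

C1, C3 cover every skill at salary 5 + 7 = 12.
Any cover uses at least 2 candidates; among all covering selections none totals below 12.

12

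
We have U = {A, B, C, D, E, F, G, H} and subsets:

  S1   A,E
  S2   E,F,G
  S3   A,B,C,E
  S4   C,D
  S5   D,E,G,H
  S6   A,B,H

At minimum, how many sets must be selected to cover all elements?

3

S2, S3, S5 together cover {A, B, C, D, E, F, G, H} — every element.
No 2 of the 6 sets cover everything (all 15 pairs fall short), so 3 is minimum.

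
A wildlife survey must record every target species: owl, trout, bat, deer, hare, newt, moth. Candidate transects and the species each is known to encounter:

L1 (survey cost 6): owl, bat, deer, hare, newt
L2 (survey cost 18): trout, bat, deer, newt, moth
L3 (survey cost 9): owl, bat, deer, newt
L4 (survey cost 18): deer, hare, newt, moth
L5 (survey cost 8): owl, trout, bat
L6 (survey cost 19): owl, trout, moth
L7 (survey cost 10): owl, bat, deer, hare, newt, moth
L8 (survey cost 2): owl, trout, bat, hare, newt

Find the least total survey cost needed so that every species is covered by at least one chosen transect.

12

L7, L8 cover every species at survey cost 10 + 2 = 12.
Any cover uses at least 2 transects; among all covering selections none totals below 12.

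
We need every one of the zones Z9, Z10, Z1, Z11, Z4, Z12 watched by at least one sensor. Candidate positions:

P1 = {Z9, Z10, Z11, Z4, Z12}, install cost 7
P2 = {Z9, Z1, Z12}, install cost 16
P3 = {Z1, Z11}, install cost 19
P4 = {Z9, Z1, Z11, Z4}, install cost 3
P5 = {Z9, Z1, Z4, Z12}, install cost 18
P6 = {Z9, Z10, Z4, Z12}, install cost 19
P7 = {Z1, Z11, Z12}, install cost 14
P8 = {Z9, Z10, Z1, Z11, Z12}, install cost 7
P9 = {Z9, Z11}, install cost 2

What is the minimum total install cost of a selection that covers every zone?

P1, P4 cover every zone at install cost 7 + 3 = 10.
Any cover uses at least 2 sensor positions; among all covering selections none totals below 10.

10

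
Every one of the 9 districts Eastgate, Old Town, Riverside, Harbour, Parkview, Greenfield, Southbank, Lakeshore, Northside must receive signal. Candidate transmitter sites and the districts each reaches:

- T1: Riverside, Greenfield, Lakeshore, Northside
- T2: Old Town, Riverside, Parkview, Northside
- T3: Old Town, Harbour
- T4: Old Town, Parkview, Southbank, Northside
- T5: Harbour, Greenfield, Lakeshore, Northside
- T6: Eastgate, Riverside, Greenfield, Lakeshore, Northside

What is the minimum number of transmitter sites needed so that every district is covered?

3

T3, T4, T6 together cover {Eastgate, Old Town, Riverside, Harbour, Parkview, Greenfield, Southbank, Lakeshore, Northside} — every district.
No 2 of the 6 transmitter sites cover everything (all 15 pairs fall short), so 3 is minimum.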